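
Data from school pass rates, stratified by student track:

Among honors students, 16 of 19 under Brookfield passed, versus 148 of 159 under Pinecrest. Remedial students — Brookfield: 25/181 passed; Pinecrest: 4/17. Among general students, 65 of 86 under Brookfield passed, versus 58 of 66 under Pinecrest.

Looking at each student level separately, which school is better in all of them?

Honors: Brookfield 16/19 = 84.2%, Pinecrest 148/159 = 93.1% → Pinecrest
Remedial: Brookfield 25/181 = 13.8%, Pinecrest 4/17 = 23.5% → Pinecrest
General: Brookfield 65/86 = 75.6%, Pinecrest 58/66 = 87.9% → Pinecrest
Pinecrest has the higher rate in all 3 groups.

Pinecrest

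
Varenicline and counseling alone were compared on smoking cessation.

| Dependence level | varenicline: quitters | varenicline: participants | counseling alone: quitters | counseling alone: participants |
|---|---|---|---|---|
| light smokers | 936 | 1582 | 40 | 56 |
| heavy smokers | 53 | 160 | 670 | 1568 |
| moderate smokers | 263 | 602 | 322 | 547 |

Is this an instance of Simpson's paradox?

Yes

Light smokers: varenicline 936/1582 = 59.2%, counseling alone 40/56 = 71.4% → counseling alone
Heavy smokers: varenicline 53/160 = 33.1%, counseling alone 670/1568 = 42.7% → counseling alone
Moderate smokers: varenicline 263/602 = 43.7%, counseling alone 322/547 = 58.9% → counseling alone
Overall: varenicline 1252/2344 = 53.4%, counseling alone 1032/2171 = 47.5% → varenicline
Counseling alone wins each dependence group but varenicline wins overall — the comparison reverses. Counseling alone's participants skew toward heavy smokers, which has a lower base rate.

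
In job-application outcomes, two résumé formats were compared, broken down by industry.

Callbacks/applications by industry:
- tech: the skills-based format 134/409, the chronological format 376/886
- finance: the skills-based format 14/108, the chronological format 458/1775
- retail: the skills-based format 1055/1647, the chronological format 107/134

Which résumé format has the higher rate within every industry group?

the chronological format

Tech: the skills-based format 134/409 = 32.8%, the chronological format 376/886 = 42.4% → the chronological format
Finance: the skills-based format 14/108 = 13.0%, the chronological format 458/1775 = 25.8% → the chronological format
Retail: the skills-based format 1055/1647 = 64.1%, the chronological format 107/134 = 79.9% → the chronological format
The chronological format has the higher rate in all 3 groups.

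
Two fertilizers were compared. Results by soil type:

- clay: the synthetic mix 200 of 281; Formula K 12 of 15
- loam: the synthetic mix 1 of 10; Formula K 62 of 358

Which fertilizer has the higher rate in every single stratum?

Formula K

Clay: the synthetic mix 200/281 = 71.2%, Formula K 12/15 = 80.0% → Formula K
Loam: the synthetic mix 1/10 = 10.0%, Formula K 62/358 = 17.3% → Formula K
Formula K has the higher rate in both groups.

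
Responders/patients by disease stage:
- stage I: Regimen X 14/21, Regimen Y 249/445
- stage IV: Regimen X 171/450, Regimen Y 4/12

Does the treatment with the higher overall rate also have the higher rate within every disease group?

Stage I: Regimen X 14/21 = 66.7%, Regimen Y 249/445 = 56.0% → Regimen X
Stage IV: Regimen X 171/450 = 38.0%, Regimen Y 4/12 = 33.3% → Regimen X
Overall: Regimen X 185/471 = 39.3%, Regimen Y 253/457 = 55.4% → Regimen Y
Regimen X wins each disease group but Regimen Y wins overall — the comparison reverses. Regimen X's patients skew toward stage IV, which has a lower base rate.

No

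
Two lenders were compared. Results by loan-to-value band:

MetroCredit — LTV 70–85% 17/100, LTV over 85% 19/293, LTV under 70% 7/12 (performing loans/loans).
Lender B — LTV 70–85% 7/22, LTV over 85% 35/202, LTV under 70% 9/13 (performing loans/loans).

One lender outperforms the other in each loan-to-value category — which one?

LTV 70–85%: MetroCredit 17/100 = 17.0%, Lender B 7/22 = 31.8% → Lender B
LTV over 85%: MetroCredit 19/293 = 6.5%, Lender B 35/202 = 17.3% → Lender B
LTV under 70%: MetroCredit 7/12 = 58.3%, Lender B 9/13 = 69.2% → Lender B
Lender B has the higher rate in all 3 groups.

Lender B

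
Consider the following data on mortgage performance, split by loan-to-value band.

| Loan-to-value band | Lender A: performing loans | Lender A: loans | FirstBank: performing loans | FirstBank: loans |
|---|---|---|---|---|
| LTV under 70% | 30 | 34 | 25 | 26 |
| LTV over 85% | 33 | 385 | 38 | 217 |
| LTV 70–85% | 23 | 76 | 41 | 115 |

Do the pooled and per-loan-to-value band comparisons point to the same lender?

Yes

LTV under 70%: Lender A 30/34 = 88.2%, FirstBank 25/26 = 96.2% → FirstBank
LTV over 85%: Lender A 33/385 = 8.6%, FirstBank 38/217 = 17.5% → FirstBank
LTV 70–85%: Lender A 23/76 = 30.3%, FirstBank 41/115 = 35.7% → FirstBank
Overall: Lender A 86/495 = 17.4%, FirstBank 104/358 = 29.1% → FirstBank
FirstBank wins overall and in every loan-to-value group — no reversal.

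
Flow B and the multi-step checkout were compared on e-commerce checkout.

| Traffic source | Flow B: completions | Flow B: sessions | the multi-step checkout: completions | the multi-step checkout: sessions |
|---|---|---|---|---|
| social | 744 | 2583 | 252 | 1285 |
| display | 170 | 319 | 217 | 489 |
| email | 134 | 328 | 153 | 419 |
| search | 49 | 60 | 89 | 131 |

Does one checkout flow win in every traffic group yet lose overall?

No

Social: Flow B 744/2583 = 28.8%, the multi-step checkout 252/1285 = 19.6% → Flow B
Display: Flow B 170/319 = 53.3%, the multi-step checkout 217/489 = 44.4% → Flow B
Email: Flow B 134/328 = 40.9%, the multi-step checkout 153/419 = 36.5% → Flow B
Search: Flow B 49/60 = 81.7%, the multi-step checkout 89/131 = 67.9% → Flow B
Overall: Flow B 1097/3290 = 33.3%, the multi-step checkout 711/2324 = 30.6% → Flow B
Flow B wins overall and in every traffic group — no reversal.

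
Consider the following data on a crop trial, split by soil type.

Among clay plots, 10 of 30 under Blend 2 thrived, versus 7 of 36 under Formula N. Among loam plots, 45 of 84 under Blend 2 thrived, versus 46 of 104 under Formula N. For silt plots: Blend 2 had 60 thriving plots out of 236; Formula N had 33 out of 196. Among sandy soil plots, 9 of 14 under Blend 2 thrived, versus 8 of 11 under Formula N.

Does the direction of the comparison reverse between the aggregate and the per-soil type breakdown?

No

Clay: Blend 2 10/30 = 33.3%, Formula N 7/36 = 19.4% → Blend 2
Loam: Blend 2 45/84 = 53.6%, Formula N 46/104 = 44.2% → Blend 2
Silt: Blend 2 60/236 = 25.4%, Formula N 33/196 = 16.8% → Blend 2
Sandy soil: Blend 2 9/14 = 64.3%, Formula N 8/11 = 72.7% → Formula N
Overall: Blend 2 124/364 = 34.1%, Formula N 94/347 = 27.1% → Blend 2
Neither sweeps: Blend 2 wins 3 of 4 groups, Formula N wins 1. Blend 2 wins overall but not every group — no Simpson reversal.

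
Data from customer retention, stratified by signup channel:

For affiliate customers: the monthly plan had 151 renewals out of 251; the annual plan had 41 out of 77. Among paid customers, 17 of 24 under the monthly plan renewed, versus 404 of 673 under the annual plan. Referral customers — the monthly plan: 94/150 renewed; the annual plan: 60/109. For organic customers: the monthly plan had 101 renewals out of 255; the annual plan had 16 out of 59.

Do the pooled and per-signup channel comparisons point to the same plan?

No

Affiliate: the monthly plan 151/251 = 60.2%, the annual plan 41/77 = 53.2% → the monthly plan
Paid: the monthly plan 17/24 = 70.8%, the annual plan 404/673 = 60.0% → the monthly plan
Referral: the monthly plan 94/150 = 62.7%, the annual plan 60/109 = 55.0% → the monthly plan
Organic: the monthly plan 101/255 = 39.6%, the annual plan 16/59 = 27.1% → the monthly plan
Overall: the monthly plan 363/680 = 53.4%, the annual plan 521/918 = 56.8% → the annual plan
The monthly plan wins each signup group but the annual plan wins overall — the comparison reverses. The monthly plan's customers skew toward organic, which has a lower base rate.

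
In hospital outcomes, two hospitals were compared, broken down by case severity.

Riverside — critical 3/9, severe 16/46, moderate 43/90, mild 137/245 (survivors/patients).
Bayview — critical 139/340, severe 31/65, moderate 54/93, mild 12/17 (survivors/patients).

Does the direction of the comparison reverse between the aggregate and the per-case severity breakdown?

Critical: Riverside 3/9 = 33.3%, Bayview 139/340 = 40.9% → Bayview
Severe: Riverside 16/46 = 34.8%, Bayview 31/65 = 47.7% → Bayview
Moderate: Riverside 43/90 = 47.8%, Bayview 54/93 = 58.1% → Bayview
Mild: Riverside 137/245 = 55.9%, Bayview 12/17 = 70.6% → Bayview
Overall: Riverside 199/390 = 51.0%, Bayview 236/515 = 45.8% → Riverside
Bayview wins each case group but Riverside wins overall — the comparison reverses. Bayview's patients skew toward critical, which has a lower base rate.

Yes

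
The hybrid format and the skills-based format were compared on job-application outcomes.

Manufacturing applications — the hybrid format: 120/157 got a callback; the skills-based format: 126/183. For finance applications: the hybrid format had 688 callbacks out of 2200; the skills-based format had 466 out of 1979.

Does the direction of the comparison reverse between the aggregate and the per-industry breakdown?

Manufacturing: the hybrid format 120/157 = 76.4%, the skills-based format 126/183 = 68.9% → the hybrid format
Finance: the hybrid format 688/2200 = 31.3%, the skills-based format 466/1979 = 23.5% → the hybrid format
Overall: the hybrid format 808/2357 = 34.3%, the skills-based format 592/2162 = 27.4% → the hybrid format
The hybrid format wins overall and in every industry group — no reversal.

No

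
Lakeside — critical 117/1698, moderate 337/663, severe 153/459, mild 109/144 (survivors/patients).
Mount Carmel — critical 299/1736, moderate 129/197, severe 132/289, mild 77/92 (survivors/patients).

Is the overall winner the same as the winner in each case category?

Yes

Critical: Lakeside 117/1698 = 6.9%, Mount Carmel 299/1736 = 17.2% → Mount Carmel
Moderate: Lakeside 337/663 = 50.8%, Mount Carmel 129/197 = 65.5% → Mount Carmel
Severe: Lakeside 153/459 = 33.3%, Mount Carmel 132/289 = 45.7% → Mount Carmel
Mild: Lakeside 109/144 = 75.7%, Mount Carmel 77/92 = 83.7% → Mount Carmel
Overall: Lakeside 716/2964 = 24.2%, Mount Carmel 637/2314 = 27.5% → Mount Carmel
Mount Carmel wins overall and in every case group — no reversal.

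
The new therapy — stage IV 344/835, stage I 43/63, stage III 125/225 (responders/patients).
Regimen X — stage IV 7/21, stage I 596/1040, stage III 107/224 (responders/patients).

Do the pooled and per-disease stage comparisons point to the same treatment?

No

Stage IV: the new therapy 344/835 = 41.2%, Regimen X 7/21 = 33.3% → the new therapy
Stage I: the new therapy 43/63 = 68.3%, Regimen X 596/1040 = 57.3% → the new therapy
Stage III: the new therapy 125/225 = 55.6%, Regimen X 107/224 = 47.8% → the new therapy
Overall: the new therapy 512/1123 = 45.6%, Regimen X 710/1285 = 55.3% → Regimen X
The new therapy wins each disease group but Regimen X wins overall — the comparison reverses. The new therapy's patients skew toward stage IV, which has a lower base rate.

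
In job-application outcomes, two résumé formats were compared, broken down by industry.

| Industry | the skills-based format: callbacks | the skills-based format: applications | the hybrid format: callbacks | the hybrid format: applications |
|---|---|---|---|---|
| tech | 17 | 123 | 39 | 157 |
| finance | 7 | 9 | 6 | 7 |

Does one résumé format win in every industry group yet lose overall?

No

Tech: the skills-based format 17/123 = 13.8%, the hybrid format 39/157 = 24.8% → the hybrid format
Finance: the skills-based format 7/9 = 77.8%, the hybrid format 6/7 = 85.7% → the hybrid format
Overall: the skills-based format 24/132 = 18.2%, the hybrid format 45/164 = 27.4% → the hybrid format
The hybrid format wins overall and in every industry group — no reversal.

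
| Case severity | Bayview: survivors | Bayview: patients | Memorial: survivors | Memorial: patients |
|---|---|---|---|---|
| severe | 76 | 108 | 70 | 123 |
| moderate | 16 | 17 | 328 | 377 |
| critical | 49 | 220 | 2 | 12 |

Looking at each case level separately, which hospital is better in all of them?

Severe: Bayview 76/108 = 70.4%, Memorial 70/123 = 56.9% → Bayview
Moderate: Bayview 16/17 = 94.1%, Memorial 328/377 = 87.0% → Bayview
Critical: Bayview 49/220 = 22.3%, Memorial 2/12 = 16.7% → Bayview
Bayview has the higher rate in all 3 groups.

Bayview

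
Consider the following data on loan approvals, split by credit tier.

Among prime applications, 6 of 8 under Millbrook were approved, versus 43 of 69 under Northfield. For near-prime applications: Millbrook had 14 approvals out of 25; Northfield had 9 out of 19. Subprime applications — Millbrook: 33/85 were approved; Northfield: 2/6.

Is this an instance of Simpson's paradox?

Yes

Prime: Millbrook 6/8 = 75.0%, Northfield 43/69 = 62.3% → Millbrook
Near-prime: Millbrook 14/25 = 56.0%, Northfield 9/19 = 47.4% → Millbrook
Subprime: Millbrook 33/85 = 38.8%, Northfield 2/6 = 33.3% → Millbrook
Overall: Millbrook 53/118 = 44.9%, Northfield 54/94 = 57.4% → Northfield
Millbrook wins each credit group but Northfield wins overall — the comparison reverses. Millbrook's applications skew toward subprime, which has a lower base rate.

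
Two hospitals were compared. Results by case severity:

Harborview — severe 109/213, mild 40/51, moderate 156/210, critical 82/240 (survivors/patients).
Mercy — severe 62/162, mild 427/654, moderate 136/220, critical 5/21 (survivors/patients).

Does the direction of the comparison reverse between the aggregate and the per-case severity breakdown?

Severe: Harborview 109/213 = 51.2%, Mercy 62/162 = 38.3% → Harborview
Mild: Harborview 40/51 = 78.4%, Mercy 427/654 = 65.3% → Harborview
Moderate: Harborview 156/210 = 74.3%, Mercy 136/220 = 61.8% → Harborview
Critical: Harborview 82/240 = 34.2%, Mercy 5/21 = 23.8% → Harborview
Overall: Harborview 387/714 = 54.2%, Mercy 630/1057 = 59.6% → Mercy
Harborview wins each case group but Mercy wins overall — the comparison reverses. Harborview's patients skew toward critical, which has a lower base rate.

Yes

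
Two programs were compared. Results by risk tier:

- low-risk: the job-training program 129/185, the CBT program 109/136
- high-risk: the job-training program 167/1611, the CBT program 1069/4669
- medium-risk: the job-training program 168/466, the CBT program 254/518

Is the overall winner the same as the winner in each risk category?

Yes

Low-risk: the job-training program 129/185 = 69.7%, the CBT program 109/136 = 80.1% → the CBT program
High-risk: the job-training program 167/1611 = 10.4%, the CBT program 1069/4669 = 22.9% → the CBT program
Medium-risk: the job-training program 168/466 = 36.1%, the CBT program 254/518 = 49.0% → the CBT program
Overall: the job-training program 464/2262 = 20.5%, the CBT program 1432/5323 = 26.9% → the CBT program
The CBT program wins overall and in every risk group — no reversal.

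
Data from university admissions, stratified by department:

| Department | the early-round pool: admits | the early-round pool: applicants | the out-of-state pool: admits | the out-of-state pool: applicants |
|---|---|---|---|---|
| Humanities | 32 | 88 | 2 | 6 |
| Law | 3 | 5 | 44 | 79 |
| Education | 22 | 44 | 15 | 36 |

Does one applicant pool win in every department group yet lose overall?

Yes

Humanities: the early-round pool 32/88 = 36.4%, the out-of-state pool 2/6 = 33.3% → the early-round pool
Law: the early-round pool 3/5 = 60.0%, the out-of-state pool 44/79 = 55.7% → the early-round pool
Education: the early-round pool 22/44 = 50.0%, the out-of-state pool 15/36 = 41.7% → the early-round pool
Overall: the early-round pool 57/137 = 41.6%, the out-of-state pool 61/121 = 50.4% → the out-of-state pool
The early-round pool wins each department group but the out-of-state pool wins overall — the comparison reverses. The early-round pool's applicants skew toward Humanities, which has a lower base rate.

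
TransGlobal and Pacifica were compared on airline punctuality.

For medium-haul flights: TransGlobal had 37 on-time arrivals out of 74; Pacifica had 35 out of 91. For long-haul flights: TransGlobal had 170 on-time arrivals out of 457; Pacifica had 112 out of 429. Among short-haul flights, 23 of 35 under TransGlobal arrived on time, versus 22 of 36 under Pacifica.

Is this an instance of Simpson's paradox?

Medium-haul: TransGlobal 37/74 = 50.0%, Pacifica 35/91 = 38.5% → TransGlobal
Long-haul: TransGlobal 170/457 = 37.2%, Pacifica 112/429 = 26.1% → TransGlobal
Short-haul: TransGlobal 23/35 = 65.7%, Pacifica 22/36 = 61.1% → TransGlobal
Overall: TransGlobal 230/566 = 40.6%, Pacifica 169/556 = 30.4% → TransGlobal
TransGlobal wins overall and in every route group — no reversal.

No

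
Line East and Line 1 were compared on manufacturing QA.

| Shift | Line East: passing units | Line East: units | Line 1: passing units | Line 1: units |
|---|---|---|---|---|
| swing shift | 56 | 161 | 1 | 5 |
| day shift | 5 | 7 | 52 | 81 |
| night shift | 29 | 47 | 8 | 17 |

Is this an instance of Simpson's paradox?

Yes

Swing shift: Line East 56/161 = 34.8%, Line 1 1/5 = 20.0% → Line East
Day shift: Line East 5/7 = 71.4%, Line 1 52/81 = 64.2% → Line East
Night shift: Line East 29/47 = 61.7%, Line 1 8/17 = 47.1% → Line East
Overall: Line East 90/215 = 41.9%, Line 1 61/103 = 59.2% → Line 1
Line East wins each shift group but Line 1 wins overall — the comparison reverses. Line East's units skew toward swing shift, which has a lower base rate.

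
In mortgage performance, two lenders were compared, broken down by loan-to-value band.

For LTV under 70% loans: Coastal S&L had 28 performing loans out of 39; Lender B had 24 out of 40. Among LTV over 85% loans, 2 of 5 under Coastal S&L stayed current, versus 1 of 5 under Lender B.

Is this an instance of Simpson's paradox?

LTV under 70%: Coastal S&L 28/39 = 71.8%, Lender B 24/40 = 60.0% → Coastal S&L
LTV over 85%: Coastal S&L 2/5 = 40.0%, Lender B 1/5 = 20.0% → Coastal S&L
Overall: Coastal S&L 30/44 = 68.2%, Lender B 25/45 = 55.6% → Coastal S&L
Coastal S&L wins overall and in every loan-to-value group — no reversal.

No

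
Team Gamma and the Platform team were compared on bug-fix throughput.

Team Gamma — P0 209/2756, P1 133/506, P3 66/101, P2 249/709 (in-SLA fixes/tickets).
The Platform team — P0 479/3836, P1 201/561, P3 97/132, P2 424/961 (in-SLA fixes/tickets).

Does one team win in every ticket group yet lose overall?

No

P0: Team Gamma 209/2756 = 7.6%, the Platform team 479/3836 = 12.5% → the Platform team
P1: Team Gamma 133/506 = 26.3%, the Platform team 201/561 = 35.8% → the Platform team
P3: Team Gamma 66/101 = 65.3%, the Platform team 97/132 = 73.5% → the Platform team
P2: Team Gamma 249/709 = 35.1%, the Platform team 424/961 = 44.1% → the Platform team
Overall: Team Gamma 657/4072 = 16.1%, the Platform team 1201/5490 = 21.9% → the Platform team
The Platform team wins overall and in every ticket group — no reversal.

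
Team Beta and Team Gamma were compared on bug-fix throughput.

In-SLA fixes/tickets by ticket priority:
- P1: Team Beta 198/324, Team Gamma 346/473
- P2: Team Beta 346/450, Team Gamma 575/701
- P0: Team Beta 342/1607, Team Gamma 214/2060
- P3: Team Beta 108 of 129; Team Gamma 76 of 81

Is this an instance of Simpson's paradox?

No

P1: Team Beta 198/324 = 61.1%, Team Gamma 346/473 = 73.2% → Team Gamma
P2: Team Beta 346/450 = 76.9%, Team Gamma 575/701 = 82.0% → Team Gamma
P0: Team Beta 342/1607 = 21.3%, Team Gamma 214/2060 = 10.4% → Team Beta
P3: Team Beta 108/129 = 83.7%, Team Gamma 76/81 = 93.8% → Team Gamma
Overall: Team Beta 994/2510 = 39.6%, Team Gamma 1211/3315 = 36.5% → Team Beta
Neither sweeps: Team Beta wins 1 of 4 groups, Team Gamma wins 3. Team Beta wins overall but not every group — no Simpson reversal.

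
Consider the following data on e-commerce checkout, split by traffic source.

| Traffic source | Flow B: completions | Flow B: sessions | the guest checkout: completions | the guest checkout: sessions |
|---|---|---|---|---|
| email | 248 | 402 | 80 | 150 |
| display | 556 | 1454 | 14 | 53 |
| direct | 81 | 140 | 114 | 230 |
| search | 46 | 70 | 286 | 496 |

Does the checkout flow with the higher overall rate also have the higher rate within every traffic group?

No

Email: Flow B 248/402 = 61.7%, the guest checkout 80/150 = 53.3% → Flow B
Display: Flow B 556/1454 = 38.2%, the guest checkout 14/53 = 26.4% → Flow B
Direct: Flow B 81/140 = 57.9%, the guest checkout 114/230 = 49.6% → Flow B
Search: Flow B 46/70 = 65.7%, the guest checkout 286/496 = 57.7% → Flow B
Overall: Flow B 931/2066 = 45.1%, the guest checkout 494/929 = 53.2% → the guest checkout
Flow B wins each traffic group but the guest checkout wins overall — the comparison reverses. Flow B's sessions skew toward display, which has a lower base rate.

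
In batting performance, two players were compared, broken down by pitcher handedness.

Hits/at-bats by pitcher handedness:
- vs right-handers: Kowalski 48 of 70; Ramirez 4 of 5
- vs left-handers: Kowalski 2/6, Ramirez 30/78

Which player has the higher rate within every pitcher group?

Ramirez

Vs right-handers: Kowalski 48/70 = 68.6%, Ramirez 4/5 = 80.0% → Ramirez
Vs left-handers: Kowalski 2/6 = 33.3%, Ramirez 30/78 = 38.5% → Ramirez
Ramirez has the higher rate in both groups.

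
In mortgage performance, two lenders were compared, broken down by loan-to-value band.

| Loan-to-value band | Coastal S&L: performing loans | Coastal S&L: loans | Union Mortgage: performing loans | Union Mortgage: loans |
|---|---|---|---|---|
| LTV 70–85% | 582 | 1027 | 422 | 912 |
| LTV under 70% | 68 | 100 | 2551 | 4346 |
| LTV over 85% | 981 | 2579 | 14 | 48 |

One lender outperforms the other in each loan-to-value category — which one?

Coastal S&L

LTV 70–85%: Coastal S&L 582/1027 = 56.7%, Union Mortgage 422/912 = 46.3% → Coastal S&L
LTV under 70%: Coastal S&L 68/100 = 68.0%, Union Mortgage 2551/4346 = 58.7% → Coastal S&L
LTV over 85%: Coastal S&L 981/2579 = 38.0%, Union Mortgage 14/48 = 29.2% → Coastal S&L
Coastal S&L has the higher rate in all 3 groups.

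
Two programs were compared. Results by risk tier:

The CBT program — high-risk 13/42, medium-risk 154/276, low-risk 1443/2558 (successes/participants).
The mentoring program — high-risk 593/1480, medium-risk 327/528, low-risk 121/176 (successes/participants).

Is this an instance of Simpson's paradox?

High-risk: the CBT program 13/42 = 31.0%, the mentoring program 593/1480 = 40.1% → the mentoring program
Medium-risk: the CBT program 154/276 = 55.8%, the mentoring program 327/528 = 61.9% → the mentoring program
Low-risk: the CBT program 1443/2558 = 56.4%, the mentoring program 121/176 = 68.8% → the mentoring program
Overall: the CBT program 1610/2876 = 56.0%, the mentoring program 1041/2184 = 47.7% → the CBT program
The mentoring program wins each risk group but the CBT program wins overall — the comparison reverses. The mentoring program's participants skew toward high-risk, which has a lower base rate.

Yes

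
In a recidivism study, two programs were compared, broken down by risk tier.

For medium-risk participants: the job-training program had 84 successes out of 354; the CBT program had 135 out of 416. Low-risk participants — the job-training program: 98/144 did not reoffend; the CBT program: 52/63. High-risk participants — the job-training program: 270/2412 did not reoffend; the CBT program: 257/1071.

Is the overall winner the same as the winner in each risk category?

Yes

Medium-risk: the job-training program 84/354 = 23.7%, the CBT program 135/416 = 32.5% → the CBT program
Low-risk: the job-training program 98/144 = 68.1%, the CBT program 52/63 = 82.5% → the CBT program
High-risk: the job-training program 270/2412 = 11.2%, the CBT program 257/1071 = 24.0% → the CBT program
Overall: the job-training program 452/2910 = 15.5%, the CBT program 444/1550 = 28.6% → the CBT program
The CBT program wins overall and in every risk group — no reversal.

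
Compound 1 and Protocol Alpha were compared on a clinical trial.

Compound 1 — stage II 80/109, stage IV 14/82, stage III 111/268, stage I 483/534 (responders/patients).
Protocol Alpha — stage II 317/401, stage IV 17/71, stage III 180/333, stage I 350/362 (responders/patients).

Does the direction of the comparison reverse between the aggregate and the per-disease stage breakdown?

Stage II: Compound 1 80/109 = 73.4%, Protocol Alpha 317/401 = 79.1% → Protocol Alpha
Stage IV: Compound 1 14/82 = 17.1%, Protocol Alpha 17/71 = 23.9% → Protocol Alpha
Stage III: Compound 1 111/268 = 41.4%, Protocol Alpha 180/333 = 54.1% → Protocol Alpha
Stage I: Compound 1 483/534 = 90.4%, Protocol Alpha 350/362 = 96.7% → Protocol Alpha
Overall: Compound 1 688/993 = 69.3%, Protocol Alpha 864/1167 = 74.0% → Protocol Alpha
Protocol Alpha wins overall and in every disease group — no reversal.

No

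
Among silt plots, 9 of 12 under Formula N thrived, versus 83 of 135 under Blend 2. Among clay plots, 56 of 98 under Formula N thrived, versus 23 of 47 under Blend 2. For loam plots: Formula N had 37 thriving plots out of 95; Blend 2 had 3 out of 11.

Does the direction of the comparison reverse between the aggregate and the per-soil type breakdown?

Silt: Formula N 9/12 = 75.0%, Blend 2 83/135 = 61.5% → Formula N
Clay: Formula N 56/98 = 57.1%, Blend 2 23/47 = 48.9% → Formula N
Loam: Formula N 37/95 = 38.9%, Blend 2 3/11 = 27.3% → Formula N
Overall: Formula N 102/205 = 49.8%, Blend 2 109/193 = 56.5% → Blend 2
Formula N wins each soil group but Blend 2 wins overall — the comparison reverses. Formula N's plots skew toward loam, which has a lower base rate.

Yes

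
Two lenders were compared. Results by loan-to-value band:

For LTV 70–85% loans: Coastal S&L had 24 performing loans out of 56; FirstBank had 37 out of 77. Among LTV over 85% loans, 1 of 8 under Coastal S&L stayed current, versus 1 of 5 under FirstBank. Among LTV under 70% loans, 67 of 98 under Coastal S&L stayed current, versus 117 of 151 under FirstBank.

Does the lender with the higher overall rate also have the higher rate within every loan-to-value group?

LTV 70–85%: Coastal S&L 24/56 = 42.9%, FirstBank 37/77 = 48.1% → FirstBank
LTV over 85%: Coastal S&L 1/8 = 12.5%, FirstBank 1/5 = 20.0% → FirstBank
LTV under 70%: Coastal S&L 67/98 = 68.4%, FirstBank 117/151 = 77.5% → FirstBank
Overall: Coastal S&L 92/162 = 56.8%, FirstBank 155/233 = 66.5% → FirstBank
FirstBank wins overall and in every loan-to-value group — no reversal.

Yes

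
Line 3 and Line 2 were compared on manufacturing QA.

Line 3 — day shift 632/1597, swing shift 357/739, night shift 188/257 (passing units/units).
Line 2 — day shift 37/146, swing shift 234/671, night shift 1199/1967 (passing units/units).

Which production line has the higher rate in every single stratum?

Day shift: Line 3 632/1597 = 39.6%, Line 2 37/146 = 25.3% → Line 3
Swing shift: Line 3 357/739 = 48.3%, Line 2 234/671 = 34.9% → Line 3
Night shift: Line 3 188/257 = 73.2%, Line 2 1199/1967 = 61.0% → Line 3
Line 3 has the higher rate in all 3 groups.

Line 3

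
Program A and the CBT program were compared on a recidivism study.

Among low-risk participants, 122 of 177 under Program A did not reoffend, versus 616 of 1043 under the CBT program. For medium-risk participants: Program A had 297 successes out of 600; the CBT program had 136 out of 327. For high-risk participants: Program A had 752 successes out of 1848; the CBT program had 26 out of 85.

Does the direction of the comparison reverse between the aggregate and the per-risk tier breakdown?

Yes

Low-risk: Program A 122/177 = 68.9%, the CBT program 616/1043 = 59.1% → Program A
Medium-risk: Program A 297/600 = 49.5%, the CBT program 136/327 = 41.6% → Program A
High-risk: Program A 752/1848 = 40.7%, the CBT program 26/85 = 30.6% → Program A
Overall: Program A 1171/2625 = 44.6%, the CBT program 778/1455 = 53.5% → the CBT program
Program A wins each risk group but the CBT program wins overall — the comparison reverses. Program A's participants skew toward high-risk, which has a lower base rate.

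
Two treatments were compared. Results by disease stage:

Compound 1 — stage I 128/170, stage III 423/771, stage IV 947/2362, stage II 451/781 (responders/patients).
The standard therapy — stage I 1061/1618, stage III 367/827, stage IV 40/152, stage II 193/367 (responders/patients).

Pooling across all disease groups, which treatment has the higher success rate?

the standard therapy

Stage I: Compound 1 128/170 = 75.3%, the standard therapy 1061/1618 = 65.6% → Compound 1
Stage III: Compound 1 423/771 = 54.9%, the standard therapy 367/827 = 44.4% → Compound 1
Stage IV: Compound 1 947/2362 = 40.1%, the standard therapy 40/152 = 26.3% → Compound 1
Stage II: Compound 1 451/781 = 57.7%, the standard therapy 193/367 = 52.6% → Compound 1
Overall: Compound 1 1949/4084 = 47.7%, the standard therapy 1661/2964 = 56.0% → the standard therapy
(Compound 1 wins every disease group but the standard therapy wins overall — Compound 1's patients skew toward the low-rate stage IV group.)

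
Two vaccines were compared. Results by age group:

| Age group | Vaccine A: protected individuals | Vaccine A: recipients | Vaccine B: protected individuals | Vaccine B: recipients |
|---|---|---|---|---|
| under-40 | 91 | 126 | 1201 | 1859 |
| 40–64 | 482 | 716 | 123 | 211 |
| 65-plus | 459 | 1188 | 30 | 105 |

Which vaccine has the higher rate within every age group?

Vaccine A

Under-40: Vaccine A 91/126 = 72.2%, Vaccine B 1201/1859 = 64.6% → Vaccine A
40–64: Vaccine A 482/716 = 67.3%, Vaccine B 123/211 = 58.3% → Vaccine A
65-plus: Vaccine A 459/1188 = 38.6%, Vaccine B 30/105 = 28.6% → Vaccine A
Vaccine A has the higher rate in all 3 groups.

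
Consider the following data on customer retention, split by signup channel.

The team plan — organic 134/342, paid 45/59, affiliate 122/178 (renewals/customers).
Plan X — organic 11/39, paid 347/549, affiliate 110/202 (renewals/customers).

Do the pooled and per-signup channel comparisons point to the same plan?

Organic: the team plan 134/342 = 39.2%, Plan X 11/39 = 28.2% → the team plan
Paid: the team plan 45/59 = 76.3%, Plan X 347/549 = 63.2% → the team plan
Affiliate: the team plan 122/178 = 68.5%, Plan X 110/202 = 54.5% → the team plan
Overall: the team plan 301/579 = 52.0%, Plan X 468/790 = 59.2% → Plan X
The team plan wins each signup group but Plan X wins overall — the comparison reverses. The team plan's customers skew toward organic, which has a lower base rate.

No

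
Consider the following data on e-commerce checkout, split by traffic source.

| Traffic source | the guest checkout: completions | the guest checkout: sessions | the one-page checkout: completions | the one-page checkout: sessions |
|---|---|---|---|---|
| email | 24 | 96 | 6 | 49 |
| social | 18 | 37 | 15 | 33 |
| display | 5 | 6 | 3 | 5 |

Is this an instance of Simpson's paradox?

Email: the guest checkout 24/96 = 25.0%, the one-page checkout 6/49 = 12.2% → the guest checkout
Social: the guest checkout 18/37 = 48.6%, the one-page checkout 15/33 = 45.5% → the guest checkout
Display: the guest checkout 5/6 = 83.3%, the one-page checkout 3/5 = 60.0% → the guest checkout
Overall: the guest checkout 47/139 = 33.8%, the one-page checkout 24/87 = 27.6% → the guest checkout
The guest checkout wins overall and in every traffic group — no reversal.

No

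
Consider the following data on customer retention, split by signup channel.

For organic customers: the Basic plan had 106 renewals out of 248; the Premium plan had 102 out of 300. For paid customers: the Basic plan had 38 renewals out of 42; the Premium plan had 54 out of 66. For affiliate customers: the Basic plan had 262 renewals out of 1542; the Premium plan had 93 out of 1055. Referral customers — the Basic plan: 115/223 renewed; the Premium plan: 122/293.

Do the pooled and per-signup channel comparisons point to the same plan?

Yes

Organic: the Basic plan 106/248 = 42.7%, the Premium plan 102/300 = 34.0% → the Basic plan
Paid: the Basic plan 38/42 = 90.5%, the Premium plan 54/66 = 81.8% → the Basic plan
Affiliate: the Basic plan 262/1542 = 17.0%, the Premium plan 93/1055 = 8.8% → the Basic plan
Referral: the Basic plan 115/223 = 51.6%, the Premium plan 122/293 = 41.6% → the Basic plan
Overall: the Basic plan 521/2055 = 25.4%, the Premium plan 371/1714 = 21.6% → the Basic plan
The Basic plan wins overall and in every signup group — no reversal.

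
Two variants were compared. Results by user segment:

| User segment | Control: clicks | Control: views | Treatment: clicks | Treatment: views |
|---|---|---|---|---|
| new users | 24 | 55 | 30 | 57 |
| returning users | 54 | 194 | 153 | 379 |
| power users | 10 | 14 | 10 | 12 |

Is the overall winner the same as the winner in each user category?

New users: Control 24/55 = 43.6%, Treatment 30/57 = 52.6% → Treatment
Returning users: Control 54/194 = 27.8%, Treatment 153/379 = 40.4% → Treatment
Power users: Control 10/14 = 71.4%, Treatment 10/12 = 83.3% → Treatment
Overall: Control 88/263 = 33.5%, Treatment 193/448 = 43.1% → Treatment
Treatment wins overall and in every user group — no reversal.

Yes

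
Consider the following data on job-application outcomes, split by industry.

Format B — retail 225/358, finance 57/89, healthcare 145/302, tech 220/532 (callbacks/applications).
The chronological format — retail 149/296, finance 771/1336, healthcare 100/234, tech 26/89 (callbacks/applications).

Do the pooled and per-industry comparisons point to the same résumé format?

Retail: Format B 225/358 = 62.8%, the chronological format 149/296 = 50.3% → Format B
Finance: Format B 57/89 = 64.0%, the chronological format 771/1336 = 57.7% → Format B
Healthcare: Format B 145/302 = 48.0%, the chronological format 100/234 = 42.7% → Format B
Tech: Format B 220/532 = 41.4%, the chronological format 26/89 = 29.2% → Format B
Overall: Format B 647/1281 = 50.5%, the chronological format 1046/1955 = 53.5% → the chronological format
Format B wins each industry group but the chronological format wins overall — the comparison reverses. Format B's applications skew toward tech, which has a lower base rate.

No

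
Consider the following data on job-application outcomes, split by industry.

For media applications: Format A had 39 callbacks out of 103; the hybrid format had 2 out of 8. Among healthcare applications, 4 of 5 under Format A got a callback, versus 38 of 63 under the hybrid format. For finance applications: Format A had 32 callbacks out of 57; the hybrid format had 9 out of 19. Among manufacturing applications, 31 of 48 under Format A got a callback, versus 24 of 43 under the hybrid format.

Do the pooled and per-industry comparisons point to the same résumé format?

Media: Format A 39/103 = 37.9%, the hybrid format 2/8 = 25.0% → Format A
Healthcare: Format A 4/5 = 80.0%, the hybrid format 38/63 = 60.3% → Format A
Finance: Format A 32/57 = 56.1%, the hybrid format 9/19 = 47.4% → Format A
Manufacturing: Format A 31/48 = 64.6%, the hybrid format 24/43 = 55.8% → Format A
Overall: Format A 106/213 = 49.8%, the hybrid format 73/133 = 54.9% → the hybrid format
Format A wins each industry group but the hybrid format wins overall — the comparison reverses. Format A's applications skew toward media, which has a lower base rate.

No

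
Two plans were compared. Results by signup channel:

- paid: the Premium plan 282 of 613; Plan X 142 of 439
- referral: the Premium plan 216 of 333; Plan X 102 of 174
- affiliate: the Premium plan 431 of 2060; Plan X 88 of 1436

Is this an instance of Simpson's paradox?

Paid: the Premium plan 282/613 = 46.0%, Plan X 142/439 = 32.3% → the Premium plan
Referral: the Premium plan 216/333 = 64.9%, Plan X 102/174 = 58.6% → the Premium plan
Affiliate: the Premium plan 431/2060 = 20.9%, Plan X 88/1436 = 6.1% → the Premium plan
Overall: the Premium plan 929/3006 = 30.9%, Plan X 332/2049 = 16.2% → the Premium plan
The Premium plan wins overall and in every signup group — no reversal.

No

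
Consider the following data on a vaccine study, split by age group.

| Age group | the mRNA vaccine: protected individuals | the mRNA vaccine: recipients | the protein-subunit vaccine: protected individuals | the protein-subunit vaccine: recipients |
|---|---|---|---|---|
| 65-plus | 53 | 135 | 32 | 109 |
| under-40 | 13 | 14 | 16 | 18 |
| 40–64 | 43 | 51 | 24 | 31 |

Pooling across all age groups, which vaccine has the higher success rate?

the mRNA vaccine

65-plus: the mRNA vaccine 53/135 = 39.3%, the protein-subunit vaccine 32/109 = 29.4% → the mRNA vaccine
Under-40: the mRNA vaccine 13/14 = 92.9%, the protein-subunit vaccine 16/18 = 88.9% → the mRNA vaccine
40–64: the mRNA vaccine 43/51 = 84.3%, the protein-subunit vaccine 24/31 = 77.4% → the mRNA vaccine
Overall: the mRNA vaccine 109/200 = 54.5%, the protein-subunit vaccine 72/158 = 45.6% → the mRNA vaccine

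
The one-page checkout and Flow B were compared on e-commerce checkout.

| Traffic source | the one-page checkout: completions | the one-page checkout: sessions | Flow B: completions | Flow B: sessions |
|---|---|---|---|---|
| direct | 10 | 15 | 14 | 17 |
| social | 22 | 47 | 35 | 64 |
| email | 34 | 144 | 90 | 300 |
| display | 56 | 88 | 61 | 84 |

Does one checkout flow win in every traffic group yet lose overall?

Direct: the one-page checkout 10/15 = 66.7%, Flow B 14/17 = 82.4% → Flow B
Social: the one-page checkout 22/47 = 46.8%, Flow B 35/64 = 54.7% → Flow B
Email: the one-page checkout 34/144 = 23.6%, Flow B 90/300 = 30.0% → Flow B
Display: the one-page checkout 56/88 = 63.6%, Flow B 61/84 = 72.6% → Flow B
Overall: the one-page checkout 122/294 = 41.5%, Flow B 200/465 = 43.0% → Flow B
Flow B wins overall and in every traffic group — no reversal.

No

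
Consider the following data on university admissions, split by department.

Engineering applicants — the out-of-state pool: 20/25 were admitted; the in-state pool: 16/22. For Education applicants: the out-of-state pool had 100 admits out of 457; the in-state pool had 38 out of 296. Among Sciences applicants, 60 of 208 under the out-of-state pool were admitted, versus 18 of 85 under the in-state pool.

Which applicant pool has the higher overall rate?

the out-of-state pool

Engineering: the out-of-state pool 20/25 = 80.0%, the in-state pool 16/22 = 72.7% → the out-of-state pool
Education: the out-of-state pool 100/457 = 21.9%, the in-state pool 38/296 = 12.8% → the out-of-state pool
Sciences: the out-of-state pool 60/208 = 28.8%, the in-state pool 18/85 = 21.2% → the out-of-state pool
Overall: the out-of-state pool 180/690 = 26.1%, the in-state pool 72/403 = 17.9% → the out-of-state pool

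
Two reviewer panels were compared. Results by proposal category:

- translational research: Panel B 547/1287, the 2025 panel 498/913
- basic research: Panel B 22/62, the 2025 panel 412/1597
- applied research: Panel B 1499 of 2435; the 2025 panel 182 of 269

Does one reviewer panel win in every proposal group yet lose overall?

Translational research: Panel B 547/1287 = 42.5%, the 2025 panel 498/913 = 54.5% → the 2025 panel
Basic research: Panel B 22/62 = 35.5%, the 2025 panel 412/1597 = 25.8% → Panel B
Applied research: Panel B 1499/2435 = 61.6%, the 2025 panel 182/269 = 67.7% → the 2025 panel
Overall: Panel B 2068/3784 = 54.7%, the 2025 panel 1092/2779 = 39.3% → Panel B
Neither sweeps: Panel B wins 1 of 3 groups, the 2025 panel wins 2. Panel B wins overall but not every group — no Simpson reversal.

No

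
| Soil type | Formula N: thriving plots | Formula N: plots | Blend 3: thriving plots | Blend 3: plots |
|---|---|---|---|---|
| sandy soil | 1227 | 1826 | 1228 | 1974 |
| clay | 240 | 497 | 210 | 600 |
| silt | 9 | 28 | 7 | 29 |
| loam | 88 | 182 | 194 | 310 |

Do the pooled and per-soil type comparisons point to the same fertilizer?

No

Sandy soil: Formula N 1227/1826 = 67.2%, Blend 3 1228/1974 = 62.2% → Formula N
Clay: Formula N 240/497 = 48.3%, Blend 3 210/600 = 35.0% → Formula N
Silt: Formula N 9/28 = 32.1%, Blend 3 7/29 = 24.1% → Formula N
Loam: Formula N 88/182 = 48.4%, Blend 3 194/310 = 62.6% → Blend 3
Overall: Formula N 1564/2533 = 61.7%, Blend 3 1639/2913 = 56.3% → Formula N
Neither sweeps: Formula N wins 3 of 4 groups, Blend 3 wins 1. Formula N wins overall but not every group — no Simpson reversal.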